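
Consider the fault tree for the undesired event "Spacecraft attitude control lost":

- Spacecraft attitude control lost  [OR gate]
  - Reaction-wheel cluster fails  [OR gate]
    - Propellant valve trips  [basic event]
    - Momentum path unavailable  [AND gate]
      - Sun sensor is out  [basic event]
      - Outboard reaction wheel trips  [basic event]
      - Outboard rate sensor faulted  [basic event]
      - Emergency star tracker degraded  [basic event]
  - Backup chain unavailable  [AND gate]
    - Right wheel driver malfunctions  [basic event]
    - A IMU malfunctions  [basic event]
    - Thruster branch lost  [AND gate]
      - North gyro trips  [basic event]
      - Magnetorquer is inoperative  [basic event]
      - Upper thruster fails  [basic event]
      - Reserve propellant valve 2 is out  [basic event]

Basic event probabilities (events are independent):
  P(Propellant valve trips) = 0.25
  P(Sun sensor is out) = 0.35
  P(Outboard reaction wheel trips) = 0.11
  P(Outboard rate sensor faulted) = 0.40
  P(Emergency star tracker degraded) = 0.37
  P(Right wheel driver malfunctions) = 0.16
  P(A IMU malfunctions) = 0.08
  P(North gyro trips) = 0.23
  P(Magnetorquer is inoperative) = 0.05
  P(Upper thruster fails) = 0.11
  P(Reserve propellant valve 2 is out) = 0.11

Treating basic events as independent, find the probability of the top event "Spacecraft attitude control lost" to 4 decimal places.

0.2543

P(Momentum path unavailable) [AND] = 0.35 × 0.11 × 0.40 × 0.37 = 0.005698
P(Reaction-wheel cluster fails) [OR] = 1 − (1−0.25) × (1−0.005698) = 0.254274
P(Thruster branch lost) [AND] = 0.23 × 0.05 × 0.11 × 0.11 = 0.000139
P(Backup chain unavailable) [AND] = 0.16 × 0.08 × 0.000139 = 0.000002
P(Spacecraft attitude control lost) [OR] = 1 − (1−0.254274) × (1−0.000002) = 0.254275
Rounded to 4 decimal places: P(Spacecraft attitude control lost) ≈ 0.2543.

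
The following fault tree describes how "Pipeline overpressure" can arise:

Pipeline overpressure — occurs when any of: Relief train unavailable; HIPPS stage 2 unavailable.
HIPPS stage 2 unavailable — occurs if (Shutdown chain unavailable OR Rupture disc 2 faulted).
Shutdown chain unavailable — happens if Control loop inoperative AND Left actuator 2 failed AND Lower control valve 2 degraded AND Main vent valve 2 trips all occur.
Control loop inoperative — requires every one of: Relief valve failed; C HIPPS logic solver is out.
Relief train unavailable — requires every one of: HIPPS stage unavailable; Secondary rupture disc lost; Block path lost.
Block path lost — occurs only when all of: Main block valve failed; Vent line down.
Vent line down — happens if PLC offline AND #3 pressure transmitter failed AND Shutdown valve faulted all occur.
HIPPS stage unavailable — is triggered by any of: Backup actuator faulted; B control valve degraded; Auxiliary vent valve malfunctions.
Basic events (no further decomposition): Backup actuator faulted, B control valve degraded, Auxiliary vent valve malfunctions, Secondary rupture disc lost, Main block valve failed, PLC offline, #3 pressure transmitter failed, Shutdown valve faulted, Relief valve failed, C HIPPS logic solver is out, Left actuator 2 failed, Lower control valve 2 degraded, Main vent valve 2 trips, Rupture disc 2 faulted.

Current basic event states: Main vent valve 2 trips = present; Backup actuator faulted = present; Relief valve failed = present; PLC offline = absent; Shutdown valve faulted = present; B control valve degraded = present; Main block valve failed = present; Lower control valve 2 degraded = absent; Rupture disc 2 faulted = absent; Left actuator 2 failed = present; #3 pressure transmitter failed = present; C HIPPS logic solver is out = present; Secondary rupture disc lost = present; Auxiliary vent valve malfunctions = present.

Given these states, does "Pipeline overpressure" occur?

No

HIPPS stage unavailable [OR]: Backup actuator faulted=occurs, B control valve degraded=occurs, Auxiliary vent valve malfunctions=occurs → at least one input occurs → occurs.
Vent line down [AND]: PLC offline=not, #3 pressure transmitter failed=occurs, Shutdown valve faulted=occurs → not all inputs occur → does not occur.
Block path lost [AND]: Main block valve failed=occurs, Vent line down=not → not all inputs occur → does not occur.
Relief train unavailable [AND]: HIPPS stage unavailable=occurs, Secondary rupture disc lost=occurs, Block path lost=not → not all inputs occur → does not occur.
Control loop inoperative [AND]: Relief valve failed=occurs, C HIPPS logic solver is out=occurs → all inputs occur → occurs.
Shutdown chain unavailable [AND]: Control loop inoperative=occurs, Left actuator 2 failed=occurs, Lower control valve 2 degraded=not, Main vent valve 2 trips=occurs → not all inputs occur → does not occur.
HIPPS stage 2 unavailable [OR]: Shutdown chain unavailable=not, Rupture disc 2 faulted=not → no input occurs → does not occur.
Pipeline overpressure [OR]: Relief train unavailable=not, HIPPS stage 2 unavailable=not → no input occurs → does not occur.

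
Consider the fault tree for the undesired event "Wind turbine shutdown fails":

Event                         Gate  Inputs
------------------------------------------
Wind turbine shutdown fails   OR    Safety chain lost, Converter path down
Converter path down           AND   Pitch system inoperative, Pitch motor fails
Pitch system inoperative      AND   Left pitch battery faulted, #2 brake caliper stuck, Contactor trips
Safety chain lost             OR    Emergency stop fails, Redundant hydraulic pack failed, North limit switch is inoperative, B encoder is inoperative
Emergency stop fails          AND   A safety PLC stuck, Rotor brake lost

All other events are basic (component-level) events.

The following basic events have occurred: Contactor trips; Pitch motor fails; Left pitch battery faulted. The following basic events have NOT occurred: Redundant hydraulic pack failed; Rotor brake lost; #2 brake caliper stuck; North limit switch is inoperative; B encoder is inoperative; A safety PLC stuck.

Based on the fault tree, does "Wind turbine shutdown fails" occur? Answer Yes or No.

Emergency stop fails [AND]: A safety PLC stuck=not, Rotor brake lost=not → not all inputs occur → does not occur.
Safety chain lost [OR]: Emergency stop fails=not, Redundant hydraulic pack failed=not, North limit switch is inoperative=not, B encoder is inoperative=not → no input occurs → does not occur.
Pitch system inoperative [AND]: Left pitch battery faulted=occurs, #2 brake caliper stuck=not, Contactor trips=occurs → not all inputs occur → does not occur.
Converter path down [AND]: Pitch system inoperative=not, Pitch motor fails=occurs → not all inputs occur → does not occur.
Wind turbine shutdown fails [OR]: Safety chain lost=not, Converter path down=not → no input occurs → does not occur.

No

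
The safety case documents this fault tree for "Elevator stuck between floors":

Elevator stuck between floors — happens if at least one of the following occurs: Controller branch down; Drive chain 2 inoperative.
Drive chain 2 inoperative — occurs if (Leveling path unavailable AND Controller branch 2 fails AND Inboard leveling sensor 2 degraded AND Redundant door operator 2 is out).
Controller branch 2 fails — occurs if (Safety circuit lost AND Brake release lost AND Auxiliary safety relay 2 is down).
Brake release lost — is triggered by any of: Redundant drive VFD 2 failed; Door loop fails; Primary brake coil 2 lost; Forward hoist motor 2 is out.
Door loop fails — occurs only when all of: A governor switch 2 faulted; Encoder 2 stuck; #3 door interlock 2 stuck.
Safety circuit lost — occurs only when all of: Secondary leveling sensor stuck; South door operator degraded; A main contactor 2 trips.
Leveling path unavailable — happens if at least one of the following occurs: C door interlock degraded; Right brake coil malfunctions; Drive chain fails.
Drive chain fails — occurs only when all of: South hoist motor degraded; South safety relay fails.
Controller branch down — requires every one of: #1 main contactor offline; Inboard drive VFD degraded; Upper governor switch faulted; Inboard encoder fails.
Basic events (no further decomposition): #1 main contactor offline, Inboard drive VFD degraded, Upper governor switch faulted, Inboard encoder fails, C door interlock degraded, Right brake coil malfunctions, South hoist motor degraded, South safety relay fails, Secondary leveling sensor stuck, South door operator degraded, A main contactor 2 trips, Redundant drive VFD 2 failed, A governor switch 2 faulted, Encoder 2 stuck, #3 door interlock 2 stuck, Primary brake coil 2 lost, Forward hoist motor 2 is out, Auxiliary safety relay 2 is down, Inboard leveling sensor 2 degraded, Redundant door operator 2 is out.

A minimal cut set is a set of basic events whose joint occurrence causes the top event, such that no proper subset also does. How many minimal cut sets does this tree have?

Controller branch down [AND]: one cut set from each child combined → 1 × 1 × 1 × 1 = 1 cut set(s).
Drive chain fails [AND]: one cut set from each child combined → 1 × 1 = 1 cut set(s).
Leveling path unavailable [OR]: union of children's cut sets → 3 cut set(s).
Safety circuit lost [AND]: one cut set from each child combined → 1 × 1 × 1 = 1 cut set(s).
Door loop fails [AND]: one cut set from each child combined → 1 × 1 × 1 = 1 cut set(s).
Brake release lost [OR]: union of children's cut sets → 4 cut set(s).
Controller branch 2 fails [AND]: one cut set from each child combined → 1 × 4 × 1 = 4 cut set(s).
Drive chain 2 inoperative [AND]: one cut set from each child combined → 3 × 4 × 1 × 1 = 12 cut set(s).
Elevator stuck between floors [OR]: union of children's cut sets → 13 cut set(s).

13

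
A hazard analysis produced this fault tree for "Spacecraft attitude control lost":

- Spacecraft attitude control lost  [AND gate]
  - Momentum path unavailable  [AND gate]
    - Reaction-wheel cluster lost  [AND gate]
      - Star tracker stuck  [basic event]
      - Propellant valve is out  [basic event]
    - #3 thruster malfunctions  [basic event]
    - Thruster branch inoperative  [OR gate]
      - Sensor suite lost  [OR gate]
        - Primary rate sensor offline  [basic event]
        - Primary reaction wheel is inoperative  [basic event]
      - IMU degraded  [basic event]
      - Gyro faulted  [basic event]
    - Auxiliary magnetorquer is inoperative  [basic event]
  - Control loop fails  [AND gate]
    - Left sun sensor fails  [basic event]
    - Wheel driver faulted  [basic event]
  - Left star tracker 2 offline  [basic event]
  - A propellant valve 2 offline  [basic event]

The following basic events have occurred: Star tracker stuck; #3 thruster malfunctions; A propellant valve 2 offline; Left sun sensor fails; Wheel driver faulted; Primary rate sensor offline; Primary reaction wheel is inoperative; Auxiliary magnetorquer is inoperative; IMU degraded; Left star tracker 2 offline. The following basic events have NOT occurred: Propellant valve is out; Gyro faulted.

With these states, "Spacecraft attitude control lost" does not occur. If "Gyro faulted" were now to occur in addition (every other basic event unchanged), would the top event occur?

No

Counterfactual: set "Gyro faulted" to occurred.
Reaction-wheel cluster lost [AND]: Star tracker stuck=occurs, Propellant valve is out=not → not all inputs occur → does not occur.
Sensor suite lost [OR]: Primary rate sensor offline=occurs, Primary reaction wheel is inoperative=occurs → at least one input occurs → occurs.
Thruster branch inoperative [OR]: Sensor suite lost=occurs, IMU degraded=occurs, Gyro faulted=occurs → at least one input occurs → occurs.
Momentum path unavailable [AND]: Reaction-wheel cluster lost=not, #3 thruster malfunctions=occurs, Thruster branch inoperative=occurs, Auxiliary magnetorquer is inoperative=occurs → not all inputs occur → does not occur.
Control loop fails [AND]: Left sun sensor fails=occurs, Wheel driver faulted=occurs → all inputs occur → occurs.
Spacecraft attitude control lost [AND]: Momentum path unavailable=not, Control loop fails=occurs, Left star tracker 2 offline=occurs, A propellant valve 2 offline=occurs → not all inputs occur → does not occur.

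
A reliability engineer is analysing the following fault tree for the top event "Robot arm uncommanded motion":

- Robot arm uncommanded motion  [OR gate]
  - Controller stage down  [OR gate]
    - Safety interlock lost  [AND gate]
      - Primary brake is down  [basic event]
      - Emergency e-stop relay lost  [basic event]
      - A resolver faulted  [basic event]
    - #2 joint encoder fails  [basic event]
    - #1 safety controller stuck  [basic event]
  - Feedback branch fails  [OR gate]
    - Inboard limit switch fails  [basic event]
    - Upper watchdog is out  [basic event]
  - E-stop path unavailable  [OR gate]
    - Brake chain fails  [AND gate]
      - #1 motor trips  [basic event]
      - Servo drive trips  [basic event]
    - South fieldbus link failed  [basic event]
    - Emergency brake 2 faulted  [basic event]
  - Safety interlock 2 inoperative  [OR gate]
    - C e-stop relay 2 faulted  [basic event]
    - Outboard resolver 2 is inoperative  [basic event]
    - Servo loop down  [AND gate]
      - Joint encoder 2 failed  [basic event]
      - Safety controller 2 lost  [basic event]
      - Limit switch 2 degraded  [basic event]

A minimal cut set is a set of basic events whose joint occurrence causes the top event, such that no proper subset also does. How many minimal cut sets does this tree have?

Safety interlock lost [AND]: one cut set from each child combined → 1 × 1 × 1 = 1 cut set(s).
Controller stage down [OR]: union of children's cut sets → 3 cut set(s).
Feedback branch fails [OR]: union of children's cut sets → 2 cut set(s).
Brake chain fails [AND]: one cut set from each child combined → 1 × 1 = 1 cut set(s).
E-stop path unavailable [OR]: union of children's cut sets → 3 cut set(s).
Servo loop down [AND]: one cut set from each child combined → 1 × 1 × 1 = 1 cut set(s).
Safety interlock 2 inoperative [OR]: union of children's cut sets → 3 cut set(s).
Robot arm uncommanded motion [OR]: union of children's cut sets → 11 cut set(s).

11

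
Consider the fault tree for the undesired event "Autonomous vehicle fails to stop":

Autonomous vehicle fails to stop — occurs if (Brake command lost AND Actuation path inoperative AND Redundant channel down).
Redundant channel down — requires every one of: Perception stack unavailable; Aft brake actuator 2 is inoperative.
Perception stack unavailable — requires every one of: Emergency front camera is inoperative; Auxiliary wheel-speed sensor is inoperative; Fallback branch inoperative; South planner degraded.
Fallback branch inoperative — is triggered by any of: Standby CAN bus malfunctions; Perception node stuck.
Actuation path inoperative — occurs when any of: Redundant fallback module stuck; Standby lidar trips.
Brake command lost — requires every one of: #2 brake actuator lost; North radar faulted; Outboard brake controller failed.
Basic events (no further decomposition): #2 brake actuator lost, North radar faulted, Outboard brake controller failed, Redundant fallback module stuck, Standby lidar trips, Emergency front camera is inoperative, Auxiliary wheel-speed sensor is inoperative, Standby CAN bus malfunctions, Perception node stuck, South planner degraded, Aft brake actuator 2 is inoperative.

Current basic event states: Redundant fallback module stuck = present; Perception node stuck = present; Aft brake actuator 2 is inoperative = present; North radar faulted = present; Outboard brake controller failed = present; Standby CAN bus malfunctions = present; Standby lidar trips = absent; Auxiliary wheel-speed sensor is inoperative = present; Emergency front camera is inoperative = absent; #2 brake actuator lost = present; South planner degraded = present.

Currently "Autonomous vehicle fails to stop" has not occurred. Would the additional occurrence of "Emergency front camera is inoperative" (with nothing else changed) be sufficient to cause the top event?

Counterfactual: set "Emergency front camera is inoperative" to occurred.
Brake command lost [AND]: #2 brake actuator lost=occurs, North radar faulted=occurs, Outboard brake controller failed=occurs → all inputs occur → occurs.
Actuation path inoperative [OR]: Redundant fallback module stuck=occurs, Standby lidar trips=not → at least one input occurs → occurs.
Fallback branch inoperative [OR]: Standby CAN bus malfunctions=occurs, Perception node stuck=occurs → at least one input occurs → occurs.
Perception stack unavailable [AND]: Emergency front camera is inoperative=occurs, Auxiliary wheel-speed sensor is inoperative=occurs, Fallback branch inoperative=occurs, South planner degraded=occurs → all inputs occur → occurs.
Redundant channel down [AND]: Perception stack unavailable=occurs, Aft brake actuator 2 is inoperative=occurs → all inputs occur → occurs.
Autonomous vehicle fails to stop [AND]: Brake command lost=occurs, Actuation path inoperative=occurs, Redundant channel down=occurs → all inputs occur → occurs.

Yes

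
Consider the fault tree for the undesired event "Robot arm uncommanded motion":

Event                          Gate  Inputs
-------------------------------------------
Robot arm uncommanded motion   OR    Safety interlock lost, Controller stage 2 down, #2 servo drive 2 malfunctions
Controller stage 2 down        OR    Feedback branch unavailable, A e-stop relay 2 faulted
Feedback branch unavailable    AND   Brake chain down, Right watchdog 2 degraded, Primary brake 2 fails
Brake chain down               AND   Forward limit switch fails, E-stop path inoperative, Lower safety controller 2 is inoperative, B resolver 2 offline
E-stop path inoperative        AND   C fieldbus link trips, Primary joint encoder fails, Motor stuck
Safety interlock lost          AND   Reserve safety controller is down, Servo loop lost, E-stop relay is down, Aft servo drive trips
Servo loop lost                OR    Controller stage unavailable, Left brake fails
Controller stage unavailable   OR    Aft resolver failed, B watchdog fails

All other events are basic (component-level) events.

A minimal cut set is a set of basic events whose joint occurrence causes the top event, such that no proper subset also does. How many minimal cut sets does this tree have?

6

Controller stage unavailable [OR]: union of children's cut sets → 2 cut set(s).
Servo loop lost [OR]: union of children's cut sets → 3 cut set(s).
Safety interlock lost [AND]: one cut set from each child combined → 1 × 3 × 1 × 1 = 3 cut set(s).
E-stop path inoperative [AND]: one cut set from each child combined → 1 × 1 × 1 = 1 cut set(s).
Brake chain down [AND]: one cut set from each child combined → 1 × 1 × 1 × 1 = 1 cut set(s).
Feedback branch unavailable [AND]: one cut set from each child combined → 1 × 1 × 1 = 1 cut set(s).
Controller stage 2 down [OR]: union of children's cut sets → 2 cut set(s).
Robot arm uncommanded motion [OR]: union of children's cut sets → 6 cut set(s).
Minimal cut sets: {Aft resolver failed, Aft servo drive trips, E-stop relay is down, Reserve safety controller is down}; {Aft servo drive trips, B watchdog fails, E-stop relay is down, Reserve safety controller is down}; {Aft servo drive trips, E-stop relay is down, Left brake fails, Reserve safety controller is down}; {B resolver 2 offline, C fieldbus link trips, Forward limit switch fails, Lower safety controller 2 is inoperative, Motor stuck, Primary brake 2 fails, Primary joint encoder fails, Right watchdog 2 degraded}; {A e-stop relay 2 faulted}; {#2 servo drive 2 malfunctions}.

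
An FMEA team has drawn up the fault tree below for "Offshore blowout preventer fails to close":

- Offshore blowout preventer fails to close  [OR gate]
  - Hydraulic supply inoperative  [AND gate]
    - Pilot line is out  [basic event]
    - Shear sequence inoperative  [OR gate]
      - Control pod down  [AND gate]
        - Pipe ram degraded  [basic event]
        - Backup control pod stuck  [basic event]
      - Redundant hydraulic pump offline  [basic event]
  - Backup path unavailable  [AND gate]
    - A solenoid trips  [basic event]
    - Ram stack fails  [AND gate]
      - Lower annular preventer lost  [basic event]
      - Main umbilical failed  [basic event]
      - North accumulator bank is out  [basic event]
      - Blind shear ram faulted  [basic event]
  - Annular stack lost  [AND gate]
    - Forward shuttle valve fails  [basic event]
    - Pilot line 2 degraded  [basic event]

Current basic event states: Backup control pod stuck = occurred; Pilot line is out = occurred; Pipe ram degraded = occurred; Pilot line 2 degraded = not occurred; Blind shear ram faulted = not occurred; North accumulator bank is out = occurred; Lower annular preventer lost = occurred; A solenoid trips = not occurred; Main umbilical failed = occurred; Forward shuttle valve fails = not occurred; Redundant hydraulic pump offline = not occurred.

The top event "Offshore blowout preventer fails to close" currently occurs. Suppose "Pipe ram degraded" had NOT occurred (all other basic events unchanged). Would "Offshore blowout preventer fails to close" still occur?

Counterfactual: set "Pipe ram degraded" to not occurred.
Control pod down [AND]: Pipe ram degraded=not, Backup control pod stuck=occurs → not all inputs occur → does not occur.
Shear sequence inoperative [OR]: Control pod down=not, Redundant hydraulic pump offline=not → no input occurs → does not occur.
Hydraulic supply inoperative [AND]: Pilot line is out=occurs, Shear sequence inoperative=not → not all inputs occur → does not occur.
Ram stack fails [AND]: Lower annular preventer lost=occurs, Main umbilical failed=occurs, North accumulator bank is out=occurs, Blind shear ram faulted=not → not all inputs occur → does not occur.
Backup path unavailable [AND]: A solenoid trips=not, Ram stack fails=not → not all inputs occur → does not occur.
Annular stack lost [AND]: Forward shuttle valve fails=not, Pilot line 2 degraded=not → not all inputs occur → does not occur.
Offshore blowout preventer fails to close [OR]: Hydraulic supply inoperative=not, Backup path unavailable=not, Annular stack lost=not → no input occurs → does not occur.

No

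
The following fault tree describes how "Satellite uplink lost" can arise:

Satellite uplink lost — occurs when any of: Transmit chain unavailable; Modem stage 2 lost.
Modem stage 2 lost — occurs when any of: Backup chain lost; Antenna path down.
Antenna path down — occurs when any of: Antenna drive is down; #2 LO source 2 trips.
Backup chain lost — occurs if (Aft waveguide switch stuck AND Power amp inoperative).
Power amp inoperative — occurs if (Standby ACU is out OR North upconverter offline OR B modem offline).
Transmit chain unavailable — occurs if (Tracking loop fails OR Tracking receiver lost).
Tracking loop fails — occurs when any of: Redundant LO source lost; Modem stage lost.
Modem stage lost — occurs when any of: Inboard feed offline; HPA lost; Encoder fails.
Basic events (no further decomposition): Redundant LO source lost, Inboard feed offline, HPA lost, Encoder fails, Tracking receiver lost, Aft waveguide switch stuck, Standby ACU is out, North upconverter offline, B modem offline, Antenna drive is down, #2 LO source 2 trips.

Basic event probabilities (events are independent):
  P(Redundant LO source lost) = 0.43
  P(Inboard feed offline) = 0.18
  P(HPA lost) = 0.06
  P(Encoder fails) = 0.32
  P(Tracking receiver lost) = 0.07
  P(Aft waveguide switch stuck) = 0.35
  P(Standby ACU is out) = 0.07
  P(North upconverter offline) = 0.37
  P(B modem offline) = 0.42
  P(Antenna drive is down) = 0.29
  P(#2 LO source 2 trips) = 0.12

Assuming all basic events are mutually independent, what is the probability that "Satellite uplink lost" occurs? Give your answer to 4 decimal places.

P(Modem stage lost) [OR] = 1 − (1−0.18) × (1−0.06) × (1−0.32) = 0.475856
P(Tracking loop fails) [OR] = 1 − (1−0.43) × (1−0.475856) = 0.701238
P(Transmit chain unavailable) [OR] = 1 − (1−0.701238) × (1−0.07) = 0.722151
P(Power amp inoperative) [OR] = 1 − (1−0.07) × (1−0.37) × (1−0.42) = 0.660178
P(Backup chain lost) [AND] = 0.35 × 0.660178 = 0.231062
P(Antenna path down) [OR] = 1 − (1−0.29) × (1−0.12) = 0.375200
P(Modem stage 2 lost) [OR] = 1 − (1−0.231062) × (1−0.375200) = 0.519568
P(Satellite uplink lost) [OR] = 1 − (1−0.722151) × (1−0.519568) = 0.866512
Rounded to 4 decimal places: P(Satellite uplink lost) ≈ 0.8665.

0.8665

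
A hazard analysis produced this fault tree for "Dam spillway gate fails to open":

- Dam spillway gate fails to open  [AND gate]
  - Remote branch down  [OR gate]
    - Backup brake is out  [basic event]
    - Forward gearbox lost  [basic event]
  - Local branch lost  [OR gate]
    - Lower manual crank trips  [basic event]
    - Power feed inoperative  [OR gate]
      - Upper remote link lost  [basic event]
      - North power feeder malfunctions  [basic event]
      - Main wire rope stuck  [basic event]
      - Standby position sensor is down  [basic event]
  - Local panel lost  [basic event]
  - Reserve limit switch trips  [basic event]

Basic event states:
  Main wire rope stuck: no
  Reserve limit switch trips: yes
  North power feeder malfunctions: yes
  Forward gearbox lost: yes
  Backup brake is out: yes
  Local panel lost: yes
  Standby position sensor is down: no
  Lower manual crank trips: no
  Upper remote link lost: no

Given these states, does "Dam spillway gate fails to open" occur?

Yes

Remote branch down [OR]: Backup brake is out=occurs, Forward gearbox lost=occurs → at least one input occurs → occurs.
Power feed inoperative [OR]: Upper remote link lost=not, North power feeder malfunctions=occurs, Main wire rope stuck=not, Standby position sensor is down=not → at least one input occurs → occurs.
Local branch lost [OR]: Lower manual crank trips=not, Power feed inoperative=occurs → at least one input occurs → occurs.
Dam spillway gate fails to open [AND]: Remote branch down=occurs, Local branch lost=occurs, Local panel lost=occurs, Reserve limit switch trips=occurs → all inputs occur → occurs.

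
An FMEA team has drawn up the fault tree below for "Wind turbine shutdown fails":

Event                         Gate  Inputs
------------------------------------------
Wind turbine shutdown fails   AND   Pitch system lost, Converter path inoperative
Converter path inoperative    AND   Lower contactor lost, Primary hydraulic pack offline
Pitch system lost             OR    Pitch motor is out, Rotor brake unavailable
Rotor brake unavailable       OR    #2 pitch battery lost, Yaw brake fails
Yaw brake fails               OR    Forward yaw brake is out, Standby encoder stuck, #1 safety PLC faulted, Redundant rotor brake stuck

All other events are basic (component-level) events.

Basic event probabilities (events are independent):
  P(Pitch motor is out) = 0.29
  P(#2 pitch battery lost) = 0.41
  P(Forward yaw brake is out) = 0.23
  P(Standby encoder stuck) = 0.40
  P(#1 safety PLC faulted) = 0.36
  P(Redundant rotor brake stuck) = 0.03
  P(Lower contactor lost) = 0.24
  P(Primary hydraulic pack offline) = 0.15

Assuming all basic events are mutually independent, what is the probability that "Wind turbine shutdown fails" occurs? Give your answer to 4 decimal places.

P(Yaw brake fails) [OR] = 1 − (1−0.23) × (1−0.40) × (1−0.36) × (1−0.03) = 0.713190
P(Rotor brake unavailable) [OR] = 1 − (1−0.41) × (1−0.713190) = 0.830782
P(Pitch system lost) [OR] = 1 − (1−0.29) × (1−0.830782) = 0.879855
P(Converter path inoperative) [AND] = 0.24 × 0.15 = 0.036000
P(Wind turbine shutdown fails) [AND] = 0.879855 × 0.036000 = 0.031675
Rounded to 4 decimal places: P(Wind turbine shutdown fails) ≈ 0.0317.

0.0317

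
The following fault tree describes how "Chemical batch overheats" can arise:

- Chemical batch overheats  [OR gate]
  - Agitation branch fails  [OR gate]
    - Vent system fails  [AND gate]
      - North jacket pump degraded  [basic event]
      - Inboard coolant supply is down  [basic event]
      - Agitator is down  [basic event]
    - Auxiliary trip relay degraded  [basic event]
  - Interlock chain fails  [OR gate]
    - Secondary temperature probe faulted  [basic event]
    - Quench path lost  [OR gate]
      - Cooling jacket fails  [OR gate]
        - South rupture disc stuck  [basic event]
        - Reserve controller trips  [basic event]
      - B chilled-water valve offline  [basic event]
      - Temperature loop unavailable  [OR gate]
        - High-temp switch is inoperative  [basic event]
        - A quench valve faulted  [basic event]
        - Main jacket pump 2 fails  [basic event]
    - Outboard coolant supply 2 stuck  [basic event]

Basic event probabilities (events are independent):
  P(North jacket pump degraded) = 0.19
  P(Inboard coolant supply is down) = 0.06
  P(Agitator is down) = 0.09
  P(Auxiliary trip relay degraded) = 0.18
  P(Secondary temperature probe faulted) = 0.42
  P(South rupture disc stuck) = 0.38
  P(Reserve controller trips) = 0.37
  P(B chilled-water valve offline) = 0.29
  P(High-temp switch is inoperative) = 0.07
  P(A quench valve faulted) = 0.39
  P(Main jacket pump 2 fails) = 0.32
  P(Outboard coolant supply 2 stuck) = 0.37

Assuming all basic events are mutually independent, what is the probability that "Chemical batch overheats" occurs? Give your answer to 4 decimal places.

P(Vent system fails) [AND] = 0.19 × 0.06 × 0.09 = 0.001026
P(Agitation branch fails) [OR] = 1 − (1−0.001026) × (1−0.18) = 0.180841
P(Cooling jacket fails) [OR] = 1 − (1−0.38) × (1−0.37) = 0.609400
P(Temperature loop unavailable) [OR] = 1 − (1−0.07) × (1−0.39) × (1−0.32) = 0.614236
P(Quench path lost) [OR] = 1 − (1−0.609400) × (1−0.29) × (1−0.614236) = 0.893018
P(Interlock chain fails) [OR] = 1 − (1−0.42) × (1−0.893018) × (1−0.37) = 0.960909
P(Chemical batch overheats) [OR] = 1 − (1−0.180841) × (1−0.960909) = 0.967978
Rounded to 4 decimal places: P(Chemical batch overheats) ≈ 0.9680.

0.9680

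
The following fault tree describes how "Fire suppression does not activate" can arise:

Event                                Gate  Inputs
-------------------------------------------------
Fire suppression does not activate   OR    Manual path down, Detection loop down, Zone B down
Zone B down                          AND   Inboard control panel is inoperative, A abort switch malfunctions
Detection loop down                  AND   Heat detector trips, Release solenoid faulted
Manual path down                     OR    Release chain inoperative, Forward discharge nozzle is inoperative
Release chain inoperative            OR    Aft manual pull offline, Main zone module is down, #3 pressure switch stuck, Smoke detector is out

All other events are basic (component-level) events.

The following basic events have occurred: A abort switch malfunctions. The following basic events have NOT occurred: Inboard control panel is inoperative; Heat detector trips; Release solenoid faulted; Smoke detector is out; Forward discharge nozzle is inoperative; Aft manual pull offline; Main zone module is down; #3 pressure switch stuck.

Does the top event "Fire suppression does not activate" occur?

No

Release chain inoperative [OR]: Aft manual pull offline=not, Main zone module is down=not, #3 pressure switch stuck=not, Smoke detector is out=not → no input occurs → does not occur.
Manual path down [OR]: Release chain inoperative=not, Forward discharge nozzle is inoperative=not → no input occurs → does not occur.
Detection loop down [AND]: Heat detector trips=not, Release solenoid faulted=not → not all inputs occur → does not occur.
Zone B down [AND]: Inboard control panel is inoperative=not, A abort switch malfunctions=occurs → not all inputs occur → does not occur.
Fire suppression does not activate [OR]: Manual path down=not, Detection loop down=not, Zone B down=not → no input occurs → does not occur.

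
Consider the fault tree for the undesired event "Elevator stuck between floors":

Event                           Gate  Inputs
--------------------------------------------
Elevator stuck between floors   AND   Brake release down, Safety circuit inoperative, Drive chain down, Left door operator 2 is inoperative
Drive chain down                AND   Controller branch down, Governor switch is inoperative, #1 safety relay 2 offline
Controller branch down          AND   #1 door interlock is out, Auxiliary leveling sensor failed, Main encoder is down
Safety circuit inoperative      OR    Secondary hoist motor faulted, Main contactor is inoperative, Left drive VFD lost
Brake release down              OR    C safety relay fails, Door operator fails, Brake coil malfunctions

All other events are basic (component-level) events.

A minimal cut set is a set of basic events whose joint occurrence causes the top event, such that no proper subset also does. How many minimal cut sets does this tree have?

Brake release down [OR]: union of children's cut sets → 3 cut set(s).
Safety circuit inoperative [OR]: union of children's cut sets → 3 cut set(s).
Controller branch down [AND]: one cut set from each child combined → 1 × 1 × 1 = 1 cut set(s).
Drive chain down [AND]: one cut set from each child combined → 1 × 1 × 1 = 1 cut set(s).
Elevator stuck between floors [AND]: one cut set from each child combined → 3 × 3 × 1 × 1 = 9 cut set(s).
Minimal cut sets: {#1 door interlock is out, #1 safety relay 2 offline, Auxiliary leveling sensor failed, C safety relay fails, Governor switch is inoperative, Left door operator 2 is inoperative, Main encoder is down, Secondary hoist motor faulted}; {#1 door interlock is out, #1 safety relay 2 offline, Auxiliary leveling sensor failed, C safety relay fails, Governor switch is inoperative, Left door operator 2 is inoperative, Main contactor is inoperative, Main encoder is down}; {#1 door interlock is out, #1 safety relay 2 offline, Auxiliary leveling sensor failed, C safety relay fails, Governor switch is inoperative, Left door operator 2 is inoperative, Left drive VFD lost, Main encoder is down}; {#1 door interlock is out, #1 safety relay 2 offline, Auxiliary leveling sensor failed, Door operator fails, Governor switch is inoperative, Left door operator 2 is inoperative, Main encoder is down, Secondary hoist motor faulted}; {#1 door interlock is out, #1 safety relay 2 offline, Auxiliary leveling sensor failed, Door operator fails, Governor switch is inoperative, Left door operator 2 is inoperative, Main contactor is inoperative, Main encoder is down}; {#1 door interlock is out, #1 safety relay 2 offline, Auxiliary leveling sensor failed, Door operator fails, Governor switch is inoperative, Left door operator 2 is inoperative, Left drive VFD lost, Main encoder is down}; {#1 door interlock is out, #1 safety relay 2 offline, Auxiliary leveling sensor failed, Brake coil malfunctions, Governor switch is inoperative, Left door operator 2 is inoperative, Main encoder is down, Secondary hoist motor faulted}; {#1 door interlock is out, #1 safety relay 2 offline, Auxiliary leveling sensor failed, Brake coil malfunctions, Governor switch is inoperative, Left door operator 2 is inoperative, Main contactor is inoperative, Main encoder is down}; {#1 door interlock is out, #1 safety relay 2 offline, Auxiliary leveling sensor failed, Brake coil malfunctions, Governor switch is inoperative, Left door operator 2 is inoperative, Left drive VFD lost, Main encoder is down}.

9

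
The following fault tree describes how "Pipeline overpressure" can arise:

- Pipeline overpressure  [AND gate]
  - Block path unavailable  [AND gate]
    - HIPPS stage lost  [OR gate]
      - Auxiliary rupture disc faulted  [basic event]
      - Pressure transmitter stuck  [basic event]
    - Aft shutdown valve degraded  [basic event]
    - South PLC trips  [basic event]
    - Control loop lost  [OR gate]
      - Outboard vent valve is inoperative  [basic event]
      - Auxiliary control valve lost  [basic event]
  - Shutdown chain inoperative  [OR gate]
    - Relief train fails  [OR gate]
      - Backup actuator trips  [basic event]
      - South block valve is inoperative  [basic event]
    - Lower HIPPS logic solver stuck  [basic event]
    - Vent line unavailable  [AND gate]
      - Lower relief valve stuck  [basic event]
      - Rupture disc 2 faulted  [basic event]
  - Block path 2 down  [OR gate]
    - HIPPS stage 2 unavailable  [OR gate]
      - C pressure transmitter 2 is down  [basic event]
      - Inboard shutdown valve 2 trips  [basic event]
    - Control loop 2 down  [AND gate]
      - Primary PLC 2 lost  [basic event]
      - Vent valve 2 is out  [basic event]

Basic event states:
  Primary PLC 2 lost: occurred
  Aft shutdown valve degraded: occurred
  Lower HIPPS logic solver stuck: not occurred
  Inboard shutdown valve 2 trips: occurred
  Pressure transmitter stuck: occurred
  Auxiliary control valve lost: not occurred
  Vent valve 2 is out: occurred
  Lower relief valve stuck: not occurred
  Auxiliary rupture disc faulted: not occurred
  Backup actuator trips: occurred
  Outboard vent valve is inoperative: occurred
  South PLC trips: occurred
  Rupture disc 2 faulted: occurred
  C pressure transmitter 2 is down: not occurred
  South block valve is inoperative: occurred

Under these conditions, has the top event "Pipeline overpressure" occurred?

Yes

HIPPS stage lost [OR]: Auxiliary rupture disc faulted=not, Pressure transmitter stuck=occurs → at least one input occurs → occurs.
Control loop lost [OR]: Outboard vent valve is inoperative=occurs, Auxiliary control valve lost=not → at least one input occurs → occurs.
Block path unavailable [AND]: HIPPS stage lost=occurs, Aft shutdown valve degraded=occurs, South PLC trips=occurs, Control loop lost=occurs → all inputs occur → occurs.
Relief train fails [OR]: Backup actuator trips=occurs, South block valve is inoperative=occurs → at least one input occurs → occurs.
Vent line unavailable [AND]: Lower relief valve stuck=not, Rupture disc 2 faulted=occurs → not all inputs occur → does not occur.
Shutdown chain inoperative [OR]: Relief train fails=occurs, Lower HIPPS logic solver stuck=not, Vent line unavailable=not → at least one input occurs → occurs.
HIPPS stage 2 unavailable [OR]: C pressure transmitter 2 is down=not, Inboard shutdown valve 2 trips=occurs → at least one input occurs → occurs.
Control loop 2 down [AND]: Primary PLC 2 lost=occurs, Vent valve 2 is out=occurs → all inputs occur → occurs.
Block path 2 down [OR]: HIPPS stage 2 unavailable=occurs, Control loop 2 down=occurs → at least one input occurs → occurs.
Pipeline overpressure [AND]: Block path unavailable=occurs, Shutdown chain inoperative=occurs, Block path 2 down=occurs → all inputs occur → occurs.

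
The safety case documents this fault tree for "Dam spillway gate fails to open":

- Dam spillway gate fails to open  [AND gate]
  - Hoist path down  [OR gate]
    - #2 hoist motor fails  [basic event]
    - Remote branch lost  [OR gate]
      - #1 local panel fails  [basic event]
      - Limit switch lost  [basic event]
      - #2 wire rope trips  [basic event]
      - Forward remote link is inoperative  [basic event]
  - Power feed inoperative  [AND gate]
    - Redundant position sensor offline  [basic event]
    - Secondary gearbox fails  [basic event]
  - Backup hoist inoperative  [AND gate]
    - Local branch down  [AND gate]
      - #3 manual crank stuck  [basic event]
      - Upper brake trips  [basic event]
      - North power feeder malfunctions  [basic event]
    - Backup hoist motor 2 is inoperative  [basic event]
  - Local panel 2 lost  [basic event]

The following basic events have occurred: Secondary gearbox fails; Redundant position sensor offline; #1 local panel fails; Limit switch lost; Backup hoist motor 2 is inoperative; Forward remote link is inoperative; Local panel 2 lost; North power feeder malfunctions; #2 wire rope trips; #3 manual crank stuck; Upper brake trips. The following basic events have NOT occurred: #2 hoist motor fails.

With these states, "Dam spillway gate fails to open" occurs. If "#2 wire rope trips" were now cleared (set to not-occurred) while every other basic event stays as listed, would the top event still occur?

Counterfactual: set "#2 wire rope trips" to not occurred.
Remote branch lost [OR]: #1 local panel fails=occurs, Limit switch lost=occurs, #2 wire rope trips=not, Forward remote link is inoperative=occurs → at least one input occurs → occurs.
Hoist path down [OR]: #2 hoist motor fails=not, Remote branch lost=occurs → at least one input occurs → occurs.
Power feed inoperative [AND]: Redundant position sensor offline=occurs, Secondary gearbox fails=occurs → all inputs occur → occurs.
Local branch down [AND]: #3 manual crank stuck=occurs, Upper brake trips=occurs, North power feeder malfunctions=occurs → all inputs occur → occurs.
Backup hoist inoperative [AND]: Local branch down=occurs, Backup hoist motor 2 is inoperative=occurs → all inputs occur → occurs.
Dam spillway gate fails to open [AND]: Hoist path down=occurs, Power feed inoperative=occurs, Backup hoist inoperative=occurs, Local panel 2 lost=occurs → all inputs occur → occurs.

Yes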